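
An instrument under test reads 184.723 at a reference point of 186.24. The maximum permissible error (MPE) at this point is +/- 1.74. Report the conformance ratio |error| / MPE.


e = indication - reference = 184.723 - 186.24 = -1.5170
|e| = 1.5170
ratio = |e| / MPE = 1.5170 / 1.74
ratio = 0.8718

0.8718


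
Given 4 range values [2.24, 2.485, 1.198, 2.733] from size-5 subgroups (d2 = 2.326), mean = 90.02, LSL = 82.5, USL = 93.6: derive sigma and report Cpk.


R_bar = (2.24 + 2.485 + 1.198 + 2.733) / 4 = 2.164
sigma = R_bar / d2 = 2.164 / 2.326 = 0.93035254
Cp = (USL - LSL)/(6*sigma) = (93.6 - 82.5)/(6*0.93035254) = 1.9885
Cpu = (93.6 - 90.02)/(3*0.93035254) = 1.2827
Cpl = (90.02 - 82.5)/(3*0.93035254) = 2.6943
Cpk = min(Cpu, Cpl) = 1.2827

1.2827


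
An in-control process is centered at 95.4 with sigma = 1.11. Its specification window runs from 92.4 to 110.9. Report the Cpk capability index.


Cpu = (USL - mean) / (3*sigma) = (110.9 - 95.4) / (3*1.11) = 4.6547
Cpl = (mean - LSL) / (3*sigma) = (95.4 - 92.4) / (3*1.11) = 0.9009
Cpk = min(Cpu, Cpl) = 0.9009

0.9009


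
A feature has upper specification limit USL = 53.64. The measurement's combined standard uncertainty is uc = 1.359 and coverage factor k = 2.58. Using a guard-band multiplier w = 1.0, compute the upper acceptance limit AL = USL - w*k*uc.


U = k * uc = 2.58 * 1.359 = 3.50622
guard band g = w * U = 1.0 * 3.50622 = 3.50622
AL = USL - g = 53.64 - 3.50622
AL = 50.1338

50.1338


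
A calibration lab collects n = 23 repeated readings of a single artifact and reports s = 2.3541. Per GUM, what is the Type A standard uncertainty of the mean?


u_A = s / sqrt(n)
u_A = 2.3541 / sqrt(23)
u_A = 2.3541 / 4.7958315
u_A = 0.4909

0.4909


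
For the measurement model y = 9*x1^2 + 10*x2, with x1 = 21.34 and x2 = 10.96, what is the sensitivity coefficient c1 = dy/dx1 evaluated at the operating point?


y = 9*x1^2 + 10*x2
dy/dx1 = 2*9*x1
Evaluate at x1 = 21.34: c1 = 18 * 21.34
c1 = 384.1200

384.1200


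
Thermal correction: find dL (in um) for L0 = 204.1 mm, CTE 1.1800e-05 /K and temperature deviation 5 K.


dL = L * alpha * dT
= 204.1 * 1.1800e-05 * 5
= 0.0120419 mm
dL_um = 0.0120419 * 1000 = 12.0419 um

12.0419


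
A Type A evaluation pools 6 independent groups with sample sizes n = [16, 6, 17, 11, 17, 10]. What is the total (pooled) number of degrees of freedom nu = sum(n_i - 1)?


nu = sum_i (n_i - 1)
nu = ((16 - 1) + (6 - 1) + (17 - 1) + (11 - 1) + (17 - 1) + (10 - 1))
nu = 15 + 5 + 16 + 10 + 16 + 9
nu = 71

71


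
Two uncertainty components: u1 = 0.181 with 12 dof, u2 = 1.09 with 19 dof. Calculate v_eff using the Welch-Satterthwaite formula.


uc = sqrt(u1^2 + u2^2) = sqrt(0.181^2 + 1.09^2) = 1.1049258
v_eff = uc^4 / (u1^4/v1 + u2^4/v2)
= 1.1049258^4 / (0.181^4/12 + 1.09^4/19)
= 1.4905016 / 0.074383209
v_eff = 20.0381

20.0381


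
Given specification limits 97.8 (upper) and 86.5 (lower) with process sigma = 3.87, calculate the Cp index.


Cp = (USL - LSL) / (6 * sigma)
= (97.8 - 86.5) / (6 * 3.87)
= 11.3000 / 23.2200
= 0.4866

0.4866


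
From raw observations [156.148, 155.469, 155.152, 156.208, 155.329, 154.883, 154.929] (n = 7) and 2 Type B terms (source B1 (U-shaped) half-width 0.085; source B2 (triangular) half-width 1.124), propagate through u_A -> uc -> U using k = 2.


mean = (156.148 + 155.469 + 155.152 + 156.208 + 155.329 + 154.883 + 154.929) / 7 = 155.4454286
s = sqrt(sum((x - mean)^2)/(n-1)) = 0.54134981
u_A = s / sqrt(n) = 0.54134981 / sqrt(7) = 0.204611
u_B1 = 0.085 / sqrt(2) = 0.060104076
u_B2 = 1.124 / sqrt(6) = 0.45887108
uc = sqrt(0.204611^2 + 0.060104076^2 + 0.45887108^2) = 0.50600477
U = k * uc = 2 * 0.50600477
U = 1.0120

1.0120


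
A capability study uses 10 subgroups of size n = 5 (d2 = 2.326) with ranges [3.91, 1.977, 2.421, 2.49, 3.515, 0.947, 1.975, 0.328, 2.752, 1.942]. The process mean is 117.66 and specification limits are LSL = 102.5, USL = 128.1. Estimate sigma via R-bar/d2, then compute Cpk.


R_bar = (3.91 + 1.977 + 2.421 + 2.49 + 3.515 + 0.947 + 1.975 + 0.328 + 2.752 + 1.942) / 10 = 2.2257
sigma = R_bar / d2 = 2.2257 / 2.326 = 0.95687876
Cp = (USL - LSL)/(6*sigma) = (128.1 - 102.5)/(6*0.95687876) = 4.4589
Cpu = (128.1 - 117.66)/(3*0.95687876) = 3.6368
Cpl = (117.66 - 102.5)/(3*0.95687876) = 5.2811
Cpk = min(Cpu, Cpl) = 3.6368

3.6368


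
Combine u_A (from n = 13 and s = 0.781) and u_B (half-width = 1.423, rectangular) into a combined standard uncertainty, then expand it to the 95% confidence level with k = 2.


u_A = s / sqrt(n) = 0.781 / sqrt(13) = 0.21661043
u_B = half_width / sqrt(3) = 1.423 / sqrt(3) = 0.82156943
uc = sqrt(u_A^2 + u_B^2) = sqrt(0.21661043^2 + 0.82156943^2) = 0.84964487
U = k * uc = 2 * 0.84964487
U = 1.6993

1.6993


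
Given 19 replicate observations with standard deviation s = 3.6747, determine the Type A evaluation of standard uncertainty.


u_A = s / sqrt(n)
u_A = 3.6747 / sqrt(19)
u_A = 3.6747 / 4.3588989
u_A = 0.8430

0.8430


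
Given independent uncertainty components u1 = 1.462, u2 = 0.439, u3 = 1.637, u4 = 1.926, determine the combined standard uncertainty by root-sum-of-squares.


uc = sqrt(1.462^2 + 0.439^2 + 1.637^2 + 1.926^2)
uc = sqrt(8.71941)
uc = 2.9529

2.9529


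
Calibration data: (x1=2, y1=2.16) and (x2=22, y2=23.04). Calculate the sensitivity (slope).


slope = (y2 - y1) / (x2 - x1)
= (23.04 - 2.16) / (22 - 2)
= 20.8800 / 20
= 1.0440

1.0440


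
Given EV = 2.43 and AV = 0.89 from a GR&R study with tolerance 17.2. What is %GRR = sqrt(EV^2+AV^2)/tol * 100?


GRR = sqrt(EV^2 + AV^2) = sqrt(2.43^2 + 0.89^2) = 2.5878563
%GRR = GRR / tol * 100 = 2.5878563 / 17.2 * 100
%GRR = 15.0457

15.0457


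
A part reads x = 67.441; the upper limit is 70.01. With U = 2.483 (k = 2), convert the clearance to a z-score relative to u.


u = U / k = 2.483 / 2 = 1.2415
margin = |USL - x| = |70.01 - 67.441| = 2.569
z = margin / u = 2.569 / 1.2415
z = 2.0693

2.0693


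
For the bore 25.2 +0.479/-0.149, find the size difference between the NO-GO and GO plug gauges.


GO = nominal - lower_tol (smallest hole = maximum material condition)
GO = 25.2 - 0.149 = 25.051
NO-GO = nominal + upper_tol (largest hole = least material condition)
NO-GO = 25.2 + 0.479 = 25.679
spread = NO-GO - GO = 25.679 - 25.051 = 0.6280

0.6280


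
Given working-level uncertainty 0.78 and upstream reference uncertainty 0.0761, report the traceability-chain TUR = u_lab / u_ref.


TUR = u_lab / u_ref
= 0.78 / 0.0761
= 10.2497

10.2497


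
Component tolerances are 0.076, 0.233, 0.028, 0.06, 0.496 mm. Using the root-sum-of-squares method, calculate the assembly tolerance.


RSS = sqrt(0.076^2 + 0.233^2 + 0.028^2 + 0.06^2 + 0.496^2)
= sqrt(0.310465)
= 0.5572

0.5572


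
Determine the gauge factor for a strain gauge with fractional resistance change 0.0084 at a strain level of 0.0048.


GF = (dR/R) / epsilon
= 0.0084 / 0.0048
= 1.7500

1.7500


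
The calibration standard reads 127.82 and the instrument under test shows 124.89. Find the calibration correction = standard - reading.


Correction = standard - reading
= 127.82 - 124.89
= 2.9300

2.9300


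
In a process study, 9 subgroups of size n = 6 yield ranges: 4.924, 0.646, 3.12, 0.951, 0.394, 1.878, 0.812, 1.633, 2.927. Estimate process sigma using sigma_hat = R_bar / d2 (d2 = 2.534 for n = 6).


R_bar = (4.924 + 0.646 + 3.12 + 0.951 + 0.394 + 1.878 + 0.812 + 1.633 + 2.927) / 9
R_bar = 17.285 / 9 = 1.9205556
sigma_hat = R_bar / d2 = 1.9205556 / 2.534 = 0.7579

0.7579


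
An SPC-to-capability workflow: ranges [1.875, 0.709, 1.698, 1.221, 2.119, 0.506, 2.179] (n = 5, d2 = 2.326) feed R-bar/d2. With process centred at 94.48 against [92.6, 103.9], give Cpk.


R_bar = (1.875 + 0.709 + 1.698 + 1.221 + 2.119 + 0.506 + 2.179) / 7 = 1.4724286
sigma = R_bar / d2 = 1.4724286 / 2.326 = 0.63303035
Cp = (USL - LSL)/(6*sigma) = (103.9 - 92.6)/(6*0.63303035) = 2.9751
Cpu = (103.9 - 94.48)/(3*0.63303035) = 4.9603
Cpl = (94.48 - 92.6)/(3*0.63303035) = 0.9899
Cpk = min(Cpu, Cpl) = 0.9899

0.9899


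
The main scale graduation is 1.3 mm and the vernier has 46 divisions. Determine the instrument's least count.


LC = MSD / n_div
= 1.3 / 46
= 0.0283

0.0283


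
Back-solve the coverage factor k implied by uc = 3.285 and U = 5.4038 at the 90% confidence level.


k = U / uc
k = 5.4038 / 3.285
k = 1.645

1.645


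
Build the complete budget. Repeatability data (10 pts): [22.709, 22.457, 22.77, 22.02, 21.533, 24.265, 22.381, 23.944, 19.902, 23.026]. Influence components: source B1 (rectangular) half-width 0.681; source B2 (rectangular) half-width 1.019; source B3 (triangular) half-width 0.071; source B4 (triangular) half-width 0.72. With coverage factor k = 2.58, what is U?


mean = (22.709 + 22.457 + 22.77 + 22.02 + 21.533 + 24.265 + 22.381 + 23.944 + 19.902 + 23.026) / 10 = 22.5007
s = sqrt(sum((x - mean)^2)/(n-1)) = 1.2258655
u_A = s / sqrt(n) = 1.2258655 / sqrt(10) = 0.38765271
u_B1 = 0.681 / sqrt(3) = 0.39317553
u_B2 = 1.019 / sqrt(3) = 0.58831992
u_B3 = 0.071 / sqrt(6) = 0.028985629
u_B4 = 0.72 / sqrt(6) = 0.29393877
uc = sqrt(0.38765271^2 + 0.39317553^2 + 0.58831992^2 + 0.028985629^2 + 0.29393877^2) = 0.85919853
U = k * uc = 2.58 * 0.85919853
U = 2.2167

2.2167


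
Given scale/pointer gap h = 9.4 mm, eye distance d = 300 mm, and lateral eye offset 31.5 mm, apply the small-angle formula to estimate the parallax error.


error = h * offset / d
= 9.4 * 31.5 / 300
= 0.9870

0.9870


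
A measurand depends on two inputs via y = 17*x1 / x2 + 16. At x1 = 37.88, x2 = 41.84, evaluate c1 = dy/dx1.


y = 17*x1 / x2 + 16
dy/dx1 = 17/x2
Evaluate at x2 = 41.84: c1 = 17 / 41.84
c1 = 0.4063

0.4063


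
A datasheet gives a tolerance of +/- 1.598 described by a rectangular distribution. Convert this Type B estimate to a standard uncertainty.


u_B = half_width / sqrt(3)
u_B = 1.598 / 1.7320508
u_B = 0.9226

0.9226


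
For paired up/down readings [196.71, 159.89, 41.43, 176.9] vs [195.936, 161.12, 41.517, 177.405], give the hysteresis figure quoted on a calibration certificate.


|196.71 - 195.936| = 0.7740
|159.89 - 161.12| = 1.2300
|41.43 - 41.517| = 0.0870
|176.9 - 177.405| = 0.5050
hysteresis = max(diffs) = 1.2300

1.2300


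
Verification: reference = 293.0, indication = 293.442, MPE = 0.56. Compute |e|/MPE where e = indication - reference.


e = indication - reference = 293.442 - 293.0 = 0.4420
|e| = 0.4420
ratio = |e| / MPE = 0.4420 / 0.56
ratio = 0.7893

0.7893


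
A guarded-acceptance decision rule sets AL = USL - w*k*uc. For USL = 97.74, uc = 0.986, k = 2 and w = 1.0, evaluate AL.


U = k * uc = 2 * 0.986 = 1.972
guard band g = w * U = 1.0 * 1.972 = 1.972
AL = USL - g = 97.74 - 1.972
AL = 95.7680

95.7680


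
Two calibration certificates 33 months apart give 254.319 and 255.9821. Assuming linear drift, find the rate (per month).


rate = (v2 - v1) / months
= (255.9821 - 254.319) / 33
= 1.6631 / 33
= 0.0504

0.0504


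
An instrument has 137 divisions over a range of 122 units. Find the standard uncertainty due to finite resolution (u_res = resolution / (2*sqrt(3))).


resolution = range / divisions
resolution = 122 / 137 = 0.89051095
u_res = resolution / (2*sqrt(3))
u_res = 0.89051095 / 3.4641016
u_res = 0.2571

0.2571


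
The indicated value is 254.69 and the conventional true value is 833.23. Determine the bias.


Systematic error = measured - true
= 254.69 - 833.23
= -578.5400

-578.5400


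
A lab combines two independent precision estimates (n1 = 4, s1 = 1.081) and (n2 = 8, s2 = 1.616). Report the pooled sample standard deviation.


s_p = sqrt(((n1-1)*s1^2 + (n2-1)*s2^2) / (n1+n2-2))
numerator = (4-1)*1.081^2 + (8-1)*1.616^2 = 3.505683 + 18.280192 = 21.785875
denominator = 4 + 8 - 2 = 10
s_p^2 = 21.785875 / 10 = 2.1785875
s_p = sqrt(2.1785875) = 1.4760

1.4760


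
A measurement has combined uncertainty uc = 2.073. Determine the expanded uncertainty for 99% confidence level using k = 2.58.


U = k * uc
U = 2.58 * 2.073
U = 5.3483

5.3483


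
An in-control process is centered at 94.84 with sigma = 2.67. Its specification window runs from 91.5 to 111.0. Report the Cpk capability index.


Cpu = (USL - mean) / (3*sigma) = (111.0 - 94.84) / (3*2.67) = 2.0175
Cpl = (mean - LSL) / (3*sigma) = (94.84 - 91.5) / (3*2.67) = 0.4170
Cpk = min(Cpu, Cpl) = 0.4170

0.4170


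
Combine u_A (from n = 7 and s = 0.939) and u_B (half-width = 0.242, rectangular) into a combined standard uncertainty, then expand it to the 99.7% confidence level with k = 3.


u_A = s / sqrt(n) = 0.939 / sqrt(7) = 0.35490864
u_B = half_width / sqrt(3) = 0.242 / sqrt(3) = 0.13971877
uc = sqrt(u_A^2 + u_B^2) = sqrt(0.35490864^2 + 0.13971877^2) = 0.38142034
U = k * uc = 3 * 0.38142034
U = 1.1443

1.1443


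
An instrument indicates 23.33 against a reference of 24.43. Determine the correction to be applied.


Correction = standard - reading
= 24.43 - 23.33
= 1.1000

1.1000


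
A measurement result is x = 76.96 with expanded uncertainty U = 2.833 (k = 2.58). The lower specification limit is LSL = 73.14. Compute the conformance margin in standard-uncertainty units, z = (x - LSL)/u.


u = U / k = 2.833 / 2.58 = 1.098062
margin = |LSL - x| = |73.14 - 76.96| = 3.82
z = margin / u = 3.82 / 1.098062
z = 3.4789

3.4789


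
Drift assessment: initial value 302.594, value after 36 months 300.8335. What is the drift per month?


rate = (v2 - v1) / months
= (300.8335 - 302.594) / 36
= -1.7605 / 36
= -0.0489

-0.0489


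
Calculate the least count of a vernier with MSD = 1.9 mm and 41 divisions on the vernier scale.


LC = MSD / n_div
= 1.9 / 41
= 0.0463

0.0463


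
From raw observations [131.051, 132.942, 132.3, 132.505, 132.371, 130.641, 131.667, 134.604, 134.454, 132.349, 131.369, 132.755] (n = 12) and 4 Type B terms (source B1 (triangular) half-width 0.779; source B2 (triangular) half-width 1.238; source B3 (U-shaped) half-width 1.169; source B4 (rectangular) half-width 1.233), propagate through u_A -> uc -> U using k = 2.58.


mean = (131.051 + 132.942 + 132.3 + 132.505 + 132.371 + 130.641 + 131.667 + 134.604 + 134.454 + 132.349 + 131.369 + 132.755) / 12 = 132.4173333
s = sqrt(sum((x - mean)^2)/(n-1)) = 1.207225
u_A = s / sqrt(n) = 1.207225 / sqrt(12) = 0.34849584
u_B1 = 0.779 / sqrt(6) = 0.31802542
u_B2 = 1.238 / sqrt(6) = 0.50541138
u_B3 = 1.169 / sqrt(2) = 0.82660783
u_B4 = 1.233 / sqrt(3) = 0.71187288
uc = sqrt(0.34849584^2 + 0.31802542^2 + 0.50541138^2 + 0.82660783^2 + 0.71187288^2) = 1.2915393
U = k * uc = 2.58 * 1.2915393
U = 3.3322

3.3322


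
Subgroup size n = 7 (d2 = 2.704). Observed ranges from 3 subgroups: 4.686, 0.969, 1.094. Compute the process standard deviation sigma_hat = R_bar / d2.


R_bar = (4.686 + 0.969 + 1.094) / 3
R_bar = 6.749 / 3 = 2.2496667
sigma_hat = R_bar / d2 = 2.2496667 / 2.704 = 0.8320

0.8320


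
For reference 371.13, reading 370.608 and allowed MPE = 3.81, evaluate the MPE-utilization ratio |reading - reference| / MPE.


e = indication - reference = 370.608 - 371.13 = -0.5220
|e| = 0.5220
ratio = |e| / MPE = 0.5220 / 3.81
ratio = 0.1370

0.1370


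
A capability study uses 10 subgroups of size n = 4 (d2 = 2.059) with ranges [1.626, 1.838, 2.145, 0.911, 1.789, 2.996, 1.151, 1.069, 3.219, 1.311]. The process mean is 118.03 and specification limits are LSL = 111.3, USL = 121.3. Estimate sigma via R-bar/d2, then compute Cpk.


R_bar = (1.626 + 1.838 + 2.145 + 0.911 + 1.789 + 2.996 + 1.151 + 1.069 + 3.219 + 1.311) / 10 = 1.8055
sigma = R_bar / d2 = 1.8055 / 2.059 = 0.87688198
Cp = (USL - LSL)/(6*sigma) = (121.3 - 111.3)/(6*0.87688198) = 1.9007
Cpu = (121.3 - 118.03)/(3*0.87688198) = 1.2430
Cpl = (118.03 - 111.3)/(3*0.87688198) = 2.5583
Cpk = min(Cpu, Cpl) = 1.2430

1.2430


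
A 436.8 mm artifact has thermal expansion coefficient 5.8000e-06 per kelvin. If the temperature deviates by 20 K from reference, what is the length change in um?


dL = L * alpha * dT
= 436.8 * 5.8000e-06 * 20
= 0.0506688 mm
dL_um = 0.0506688 * 1000 = 50.6688 um

50.6688


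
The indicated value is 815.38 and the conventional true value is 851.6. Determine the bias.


Systematic error = measured - true
= 815.38 - 851.6
= -36.2200

-36.2200


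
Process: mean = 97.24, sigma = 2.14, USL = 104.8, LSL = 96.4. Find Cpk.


Cpu = (USL - mean) / (3*sigma) = (104.8 - 97.24) / (3*2.14) = 1.1776
Cpl = (mean - LSL) / (3*sigma) = (97.24 - 96.4) / (3*2.14) = 0.1308
Cpk = min(Cpu, Cpl) = 0.1308

0.1308


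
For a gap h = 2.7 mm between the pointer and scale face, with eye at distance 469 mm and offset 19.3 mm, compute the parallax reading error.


error = h * offset / d
= 2.7 * 19.3 / 469
= 0.1111

0.1111


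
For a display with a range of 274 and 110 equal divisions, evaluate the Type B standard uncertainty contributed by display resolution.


resolution = range / divisions
resolution = 274 / 110 = 2.4909091
u_res = resolution / (2*sqrt(3))
u_res = 2.4909091 / 3.4641016
u_res = 0.7191

0.7191


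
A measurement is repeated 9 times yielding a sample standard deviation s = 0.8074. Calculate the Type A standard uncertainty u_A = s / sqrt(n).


u_A = s / sqrt(n)
u_A = 0.8074 / sqrt(9)
u_A = 0.8074 / 3
u_A = 0.2691

0.2691


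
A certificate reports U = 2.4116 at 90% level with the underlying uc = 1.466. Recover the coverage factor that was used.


k = U / uc
k = 2.4116 / 1.466
k = 1.645

1.645


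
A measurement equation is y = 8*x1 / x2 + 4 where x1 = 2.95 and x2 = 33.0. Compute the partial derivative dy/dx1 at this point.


y = 8*x1 / x2 + 4
dy/dx1 = 8/x2
Evaluate at x2 = 33.0: c1 = 8 / 33.0
c1 = 0.2424

0.2424


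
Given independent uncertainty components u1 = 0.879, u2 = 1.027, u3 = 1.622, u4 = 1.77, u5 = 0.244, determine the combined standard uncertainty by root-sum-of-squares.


uc = sqrt(0.879^2 + 1.027^2 + 1.622^2 + 1.77^2 + 0.244^2)
uc = sqrt(7.65069)
uc = 2.7660

2.7660


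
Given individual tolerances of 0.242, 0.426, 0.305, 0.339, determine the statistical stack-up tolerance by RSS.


RSS = sqrt(0.242^2 + 0.426^2 + 0.305^2 + 0.339^2)
= sqrt(0.447986)
= 0.6693

0.6693


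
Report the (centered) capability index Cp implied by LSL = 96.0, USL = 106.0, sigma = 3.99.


Cp = (USL - LSL) / (6 * sigma)
= (106.0 - 96.0) / (6 * 3.99)
= 10.0000 / 23.9400
= 0.4177

0.4177


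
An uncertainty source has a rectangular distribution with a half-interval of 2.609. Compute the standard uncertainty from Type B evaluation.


u_B = half_width / sqrt(3)
u_B = 2.609 / 1.7320508
u_B = 1.5063

1.5063


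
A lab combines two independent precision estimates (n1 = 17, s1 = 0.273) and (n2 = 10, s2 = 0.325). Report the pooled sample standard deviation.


s_p = sqrt(((n1-1)*s1^2 + (n2-1)*s2^2) / (n1+n2-2))
numerator = (17-1)*0.273^2 + (10-1)*0.325^2 = 1.192464 + 0.950625 = 2.143089
denominator = 17 + 10 - 2 = 25
s_p^2 = 2.143089 / 25 = 0.08572356
s_p = sqrt(0.08572356) = 0.2928

0.2928


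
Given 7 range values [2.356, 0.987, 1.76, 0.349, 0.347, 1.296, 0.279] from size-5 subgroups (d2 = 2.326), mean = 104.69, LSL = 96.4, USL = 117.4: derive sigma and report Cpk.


R_bar = (2.356 + 0.987 + 1.76 + 0.349 + 0.347 + 1.296 + 0.279) / 7 = 1.0534286
sigma = R_bar / d2 = 1.0534286 / 2.326 = 0.45289278
Cp = (USL - LSL)/(6*sigma) = (117.4 - 96.4)/(6*0.45289278) = 7.7281
Cpu = (117.4 - 104.69)/(3*0.45289278) = 9.3547
Cpl = (104.69 - 96.4)/(3*0.45289278) = 6.1015
Cpk = min(Cpu, Cpl) = 6.1015

6.1015


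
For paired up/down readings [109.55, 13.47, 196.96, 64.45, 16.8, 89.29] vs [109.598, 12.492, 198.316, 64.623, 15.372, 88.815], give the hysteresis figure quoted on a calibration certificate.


|109.55 - 109.598| = 0.0480
|13.47 - 12.492| = 0.9780
|196.96 - 198.316| = 1.3560
|64.45 - 64.623| = 0.1730
|16.8 - 15.372| = 1.4280
|89.29 - 88.815| = 0.4750
hysteresis = max(diffs) = 1.4280

1.4280


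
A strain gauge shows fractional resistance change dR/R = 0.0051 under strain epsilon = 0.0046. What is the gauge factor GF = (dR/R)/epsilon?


GF = (dR/R) / epsilon
= 0.0051 / 0.0046
= 1.1087

1.1087


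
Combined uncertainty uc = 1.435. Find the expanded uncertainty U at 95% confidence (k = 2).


U = k * uc
U = 2 * 1.435
U = 2.8700

2.8700


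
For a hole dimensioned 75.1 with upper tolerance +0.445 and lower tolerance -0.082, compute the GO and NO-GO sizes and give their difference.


GO = nominal - lower_tol (smallest hole = maximum material condition)
GO = 75.1 - 0.082 = 75.018
NO-GO = nominal + upper_tol (largest hole = least material condition)
NO-GO = 75.1 + 0.445 = 75.545
spread = NO-GO - GO = 75.545 - 75.018 = 0.5270

0.5270


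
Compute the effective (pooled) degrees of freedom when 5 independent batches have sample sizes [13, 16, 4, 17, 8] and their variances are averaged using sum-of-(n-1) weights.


nu = sum_i (n_i - 1)
nu = ((13 - 1) + (16 - 1) + (4 - 1) + (17 - 1) + (8 - 1))
nu = 12 + 15 + 3 + 16 + 7
nu = 53

53


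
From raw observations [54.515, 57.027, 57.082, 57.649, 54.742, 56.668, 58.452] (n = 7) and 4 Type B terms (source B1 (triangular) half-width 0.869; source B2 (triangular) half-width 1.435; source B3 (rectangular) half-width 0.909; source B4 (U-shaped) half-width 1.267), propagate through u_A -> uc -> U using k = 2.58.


mean = (54.515 + 57.027 + 57.082 + 57.649 + 54.742 + 56.668 + 58.452) / 7 = 56.59071429
s = sqrt(sum((x - mean)^2)/(n-1)) = 1.4576446
u_A = s / sqrt(n) = 1.4576446 / sqrt(7) = 0.55093787
u_B1 = 0.869 / sqrt(6) = 0.35476776
u_B2 = 1.435 / sqrt(6) = 0.5858363
u_B3 = 0.909 / sqrt(3) = 0.52481139
u_B4 = 1.267 / sqrt(2) = 0.89590429
uc = sqrt(0.55093787^2 + 0.35476776^2 + 0.5858363^2 + 0.52481139^2 + 0.89590429^2) = 1.3603927
U = k * uc = 2.58 * 1.3603927
U = 3.5098

3.5098


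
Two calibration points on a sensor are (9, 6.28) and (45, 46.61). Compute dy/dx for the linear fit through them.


slope = (y2 - y1) / (x2 - x1)
= (46.61 - 6.28) / (45 - 9)
= 40.3300 / 36
= 1.1203

1.1203


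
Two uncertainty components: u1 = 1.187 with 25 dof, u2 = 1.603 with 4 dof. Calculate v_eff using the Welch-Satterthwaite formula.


uc = sqrt(u1^2 + u2^2) = sqrt(1.187^2 + 1.603^2) = 1.9946373
v_eff = uc^4 / (u1^4/v1 + u2^4/v2)
= 1.9946373^4 / (1.187^4/25 + 1.603^4/4)
= 15.829083 / 1.7301303
v_eff = 9.1491

9.1491


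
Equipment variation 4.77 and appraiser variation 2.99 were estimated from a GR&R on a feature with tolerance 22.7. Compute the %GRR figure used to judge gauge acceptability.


GRR = sqrt(EV^2 + AV^2) = sqrt(4.77^2 + 2.99^2) = 5.6296536
%GRR = GRR / tol * 100 = 5.6296536 / 22.7 * 100
%GRR = 24.8002

24.8002


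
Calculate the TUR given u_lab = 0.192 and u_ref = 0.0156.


TUR = u_lab / u_ref
= 0.192 / 0.0156
= 12.3077

12.3077


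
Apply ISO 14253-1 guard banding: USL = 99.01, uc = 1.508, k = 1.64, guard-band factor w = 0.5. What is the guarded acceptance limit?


U = k * uc = 1.64 * 1.508 = 2.47312
guard band g = w * U = 0.5 * 2.47312 = 1.23656
AL = USL - g = 99.01 - 1.23656
AL = 97.7734

97.7734


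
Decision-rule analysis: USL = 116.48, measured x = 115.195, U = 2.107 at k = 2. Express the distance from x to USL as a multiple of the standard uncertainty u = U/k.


u = U / k = 2.107 / 2 = 1.0535
margin = |USL - x| = |116.48 - 115.195| = 1.285
z = margin / u = 1.285 / 1.0535
z = 1.2197

1.2197


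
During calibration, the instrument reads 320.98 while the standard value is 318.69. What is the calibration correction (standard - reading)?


Correction = standard - reading
= 318.69 - 320.98
= -2.2900

-2.2900


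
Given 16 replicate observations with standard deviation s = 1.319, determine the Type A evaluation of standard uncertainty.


u_A = s / sqrt(n)
u_A = 1.319 / sqrt(16)
u_A = 1.319 / 4
u_A = 0.3297

0.3297


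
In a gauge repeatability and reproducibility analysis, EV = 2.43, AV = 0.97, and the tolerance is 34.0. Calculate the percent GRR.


GRR = sqrt(EV^2 + AV^2) = sqrt(2.43^2 + 0.97^2) = 2.616448
%GRR = GRR / tol * 100 = 2.616448 / 34.0 * 100
%GRR = 7.6954

7.6954


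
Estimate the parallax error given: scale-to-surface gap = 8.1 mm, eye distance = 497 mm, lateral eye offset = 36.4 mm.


error = h * offset / d
= 8.1 * 36.4 / 497
= 0.5932

0.5932


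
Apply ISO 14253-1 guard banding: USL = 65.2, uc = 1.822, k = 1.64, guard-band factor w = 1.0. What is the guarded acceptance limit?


U = k * uc = 1.64 * 1.822 = 2.98808
guard band g = w * U = 1.0 * 2.98808 = 2.98808
AL = USL - g = 65.2 - 2.98808
AL = 62.2119

62.2119


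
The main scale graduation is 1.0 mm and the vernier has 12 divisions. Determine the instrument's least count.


LC = MSD / n_div
= 1.0 / 12
= 0.0833

0.0833


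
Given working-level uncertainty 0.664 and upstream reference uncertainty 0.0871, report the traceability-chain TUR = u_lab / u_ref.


TUR = u_lab / u_ref
= 0.664 / 0.0871
= 7.6234

7.6234


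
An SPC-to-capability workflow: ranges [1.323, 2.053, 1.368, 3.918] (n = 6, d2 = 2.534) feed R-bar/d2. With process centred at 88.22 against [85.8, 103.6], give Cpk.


R_bar = (1.323 + 2.053 + 1.368 + 3.918) / 4 = 2.1655
sigma = R_bar / d2 = 2.1655 / 2.534 = 0.85457774
Cp = (USL - LSL)/(6*sigma) = (103.6 - 85.8)/(6*0.85457774) = 3.4715
Cpu = (103.6 - 88.22)/(3*0.85457774) = 5.9991
Cpl = (88.22 - 85.8)/(3*0.85457774) = 0.9439
Cpk = min(Cpu, Cpl) = 0.9439

0.9439


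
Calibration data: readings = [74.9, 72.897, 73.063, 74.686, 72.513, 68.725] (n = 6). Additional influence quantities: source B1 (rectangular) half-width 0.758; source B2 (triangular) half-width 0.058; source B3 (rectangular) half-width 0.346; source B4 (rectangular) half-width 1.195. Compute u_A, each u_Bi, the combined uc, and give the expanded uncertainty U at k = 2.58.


mean = (74.9 + 72.897 + 73.063 + 74.686 + 72.513 + 68.725) / 6 = 72.79733333
s = sqrt(sum((x - mean)^2)/(n-1)) = 2.2241189
u_A = s / sqrt(n) = 2.2241189 / sqrt(6) = 0.90799274
u_B1 = 0.758 / sqrt(3) = 0.4376315
u_B2 = 0.058 / sqrt(6) = 0.023678401
u_B3 = 0.346 / sqrt(3) = 0.19976319
u_B4 = 1.195 / sqrt(3) = 0.68993357
uc = sqrt(0.90799274^2 + 0.4376315^2 + 0.023678401^2 + 0.19976319^2 + 0.68993357^2) = 1.2379202
U = k * uc = 2.58 * 1.2379202
U = 3.1938

3.1938


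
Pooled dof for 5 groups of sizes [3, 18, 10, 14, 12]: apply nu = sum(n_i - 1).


nu = sum_i (n_i - 1)
nu = ((3 - 1) + (18 - 1) + (10 - 1) + (14 - 1) + (12 - 1))
nu = 2 + 17 + 9 + 13 + 11
nu = 52

52


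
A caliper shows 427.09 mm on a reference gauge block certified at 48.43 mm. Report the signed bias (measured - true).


Systematic error = measured - true
= 427.09 - 48.43
= 378.6600

378.6600


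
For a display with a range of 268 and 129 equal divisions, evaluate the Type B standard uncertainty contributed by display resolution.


resolution = range / divisions
resolution = 268 / 129 = 2.0775194
u_res = resolution / (2*sqrt(3))
u_res = 2.0775194 / 3.4641016
u_res = 0.5997

0.5997


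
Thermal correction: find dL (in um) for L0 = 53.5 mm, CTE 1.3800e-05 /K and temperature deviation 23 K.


dL = L * alpha * dT
= 53.5 * 1.3800e-05 * 23
= 0.0169809 mm
dL_um = 0.0169809 * 1000 = 16.9809 um

16.9809


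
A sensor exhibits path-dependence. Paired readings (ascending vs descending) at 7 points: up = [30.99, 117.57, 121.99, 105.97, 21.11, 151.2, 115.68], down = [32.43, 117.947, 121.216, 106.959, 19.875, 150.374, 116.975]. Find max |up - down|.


|30.99 - 32.43| = 1.4400
|117.57 - 117.947| = 0.3770
|121.99 - 121.216| = 0.7740
|105.97 - 106.959| = 0.9890
|21.11 - 19.875| = 1.2350
|151.2 - 150.374| = 0.8260
|115.68 - 116.975| = 1.2950
hysteresis = max(diffs) = 1.4400

1.4400


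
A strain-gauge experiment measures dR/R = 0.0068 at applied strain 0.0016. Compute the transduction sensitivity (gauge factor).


GF = (dR/R) / epsilon
= 0.0068 / 0.0016
= 4.2500

4.2500


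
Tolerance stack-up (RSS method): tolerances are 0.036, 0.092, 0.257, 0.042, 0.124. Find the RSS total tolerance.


RSS = sqrt(0.036^2 + 0.092^2 + 0.257^2 + 0.042^2 + 0.124^2)
= sqrt(0.092949)
= 0.3049

0.3049


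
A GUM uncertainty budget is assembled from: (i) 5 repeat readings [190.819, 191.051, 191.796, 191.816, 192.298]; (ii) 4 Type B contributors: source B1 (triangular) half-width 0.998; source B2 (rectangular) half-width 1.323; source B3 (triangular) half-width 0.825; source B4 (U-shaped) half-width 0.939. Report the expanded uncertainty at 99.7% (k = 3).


mean = (190.819 + 191.051 + 191.796 + 191.816 + 192.298) / 5 = 191.556
s = sqrt(sum((x - mean)^2)/(n-1)) = 0.60703336
u_A = s / sqrt(n) = 0.60703336 / sqrt(5) = 0.27147357
u_B1 = 0.998 / sqrt(6) = 0.40743179
u_B2 = 1.323 / sqrt(3) = 0.76383441
u_B3 = 0.825 / sqrt(6) = 0.33680484
u_B4 = 0.939 / sqrt(2) = 0.66397327
uc = sqrt(0.27147357^2 + 0.40743179^2 + 0.76383441^2 + 0.33680484^2 + 0.66397327^2) = 1.1736437
U = k * uc = 3 * 1.1736437
U = 3.5209

3.5209


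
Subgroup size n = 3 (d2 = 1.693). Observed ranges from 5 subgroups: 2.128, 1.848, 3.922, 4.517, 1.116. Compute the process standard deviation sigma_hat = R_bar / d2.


R_bar = (2.128 + 1.848 + 3.922 + 4.517 + 1.116) / 5
R_bar = 13.531 / 5 = 2.7062
sigma_hat = R_bar / d2 = 2.7062 / 1.693 = 1.5985

1.5985


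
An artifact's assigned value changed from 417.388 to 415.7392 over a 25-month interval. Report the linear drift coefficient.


rate = (v2 - v1) / months
= (415.7392 - 417.388) / 25
= -1.6488 / 25
= -0.0660

-0.0660


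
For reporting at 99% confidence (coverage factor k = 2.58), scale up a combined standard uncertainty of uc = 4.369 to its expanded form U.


U = k * uc
U = 2.58 * 4.369
U = 11.2720

11.2720


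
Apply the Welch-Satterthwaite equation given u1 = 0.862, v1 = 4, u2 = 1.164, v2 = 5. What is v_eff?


uc = sqrt(u1^2 + u2^2) = sqrt(0.862^2 + 1.164^2) = 1.4484267
v_eff = uc^4 / (u1^4/v1 + u2^4/v2)
= 1.4484267^4 / (0.862^4/4 + 1.164^4/5)
= 4.4013518 / 0.50517723
v_eff = 8.7125

8.7125


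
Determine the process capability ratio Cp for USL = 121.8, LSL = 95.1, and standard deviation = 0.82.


Cp = (USL - LSL) / (6 * sigma)
= (121.8 - 95.1) / (6 * 0.82)
= 26.7000 / 4.9200
= 5.4268

5.4268


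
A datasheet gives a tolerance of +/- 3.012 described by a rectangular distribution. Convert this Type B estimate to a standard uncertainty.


u_B = half_width / sqrt(3)
u_B = 3.012 / 1.7320508
u_B = 1.7390

1.7390


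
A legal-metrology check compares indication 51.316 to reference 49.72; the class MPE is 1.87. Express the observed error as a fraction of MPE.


e = indication - reference = 51.316 - 49.72 = 1.5960
|e| = 1.5960
ratio = |e| / MPE = 1.5960 / 1.87
ratio = 0.8535

0.8535


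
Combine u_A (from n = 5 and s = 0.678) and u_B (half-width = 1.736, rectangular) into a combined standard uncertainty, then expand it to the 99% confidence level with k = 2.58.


u_A = s / sqrt(n) = 0.678 / sqrt(5) = 0.30321082
u_B = half_width / sqrt(3) = 1.736 / sqrt(3) = 1.0022801
uc = sqrt(u_A^2 + u_B^2) = sqrt(0.30321082^2 + 1.0022801^2) = 1.04714
U = k * uc = 2.58 * 1.04714
U = 2.7016

2.7016


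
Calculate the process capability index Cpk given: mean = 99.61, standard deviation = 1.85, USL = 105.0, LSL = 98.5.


Cpu = (USL - mean) / (3*sigma) = (105.0 - 99.61) / (3*1.85) = 0.9712
Cpl = (mean - LSL) / (3*sigma) = (99.61 - 98.5) / (3*1.85) = 0.2000
Cpk = min(Cpu, Cpl) = 0.2000

0.2000


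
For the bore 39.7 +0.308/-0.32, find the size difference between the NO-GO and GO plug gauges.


GO = nominal - lower_tol (smallest hole = maximum material condition)
GO = 39.7 - 0.32 = 39.38
NO-GO = nominal + upper_tol (largest hole = least material condition)
NO-GO = 39.7 + 0.308 = 40.008
spread = NO-GO - GO = 40.008 - 39.38 = 0.6280

0.6280


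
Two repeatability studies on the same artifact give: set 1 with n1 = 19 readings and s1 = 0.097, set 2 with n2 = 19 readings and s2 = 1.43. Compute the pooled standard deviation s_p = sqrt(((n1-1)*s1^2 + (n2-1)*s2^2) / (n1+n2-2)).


s_p = sqrt(((n1-1)*s1^2 + (n2-1)*s2^2) / (n1+n2-2))
numerator = (19-1)*0.097^2 + (19-1)*1.43^2 = 0.169362 + 36.8082 = 36.977562
denominator = 19 + 19 - 2 = 36
s_p^2 = 36.977562 / 36 = 1.0271545
s_p = sqrt(1.0271545) = 1.0135

1.0135


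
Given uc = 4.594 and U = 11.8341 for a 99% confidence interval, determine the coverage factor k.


k = U / uc
k = 11.8341 / 4.594
k = 2.576

2.576


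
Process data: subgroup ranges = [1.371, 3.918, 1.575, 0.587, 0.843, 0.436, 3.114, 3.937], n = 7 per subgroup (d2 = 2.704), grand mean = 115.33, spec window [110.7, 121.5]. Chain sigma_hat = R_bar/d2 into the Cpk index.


R_bar = (1.371 + 3.918 + 1.575 + 0.587 + 0.843 + 0.436 + 3.114 + 3.937) / 8 = 1.972625
sigma = R_bar / d2 = 1.972625 / 2.704 = 0.72952108
Cp = (USL - LSL)/(6*sigma) = (121.5 - 110.7)/(6*0.72952108) = 2.4674
Cpu = (121.5 - 115.33)/(3*0.72952108) = 2.8192
Cpl = (115.33 - 110.7)/(3*0.72952108) = 2.1155
Cpk = min(Cpu, Cpl) = 2.1155

2.1155


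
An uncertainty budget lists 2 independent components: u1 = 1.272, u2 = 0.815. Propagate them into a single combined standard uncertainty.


uc = sqrt(1.272^2 + 0.815^2)
uc = sqrt(2.282209)
uc = 1.5107

1.5107


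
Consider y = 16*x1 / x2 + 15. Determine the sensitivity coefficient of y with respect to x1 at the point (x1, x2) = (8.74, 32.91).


y = 16*x1 / x2 + 15
dy/dx1 = 16/x2
Evaluate at x2 = 32.91: c1 = 16 / 32.91
c1 = 0.4862

0.4862


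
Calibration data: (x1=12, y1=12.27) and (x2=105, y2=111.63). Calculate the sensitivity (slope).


slope = (y2 - y1) / (x2 - x1)
= (111.63 - 12.27) / (105 - 12)
= 99.3600 / 93
= 1.0684

1.0684


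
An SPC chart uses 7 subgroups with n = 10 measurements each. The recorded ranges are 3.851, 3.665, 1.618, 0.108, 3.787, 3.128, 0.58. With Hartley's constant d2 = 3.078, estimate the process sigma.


R_bar = (3.851 + 3.665 + 1.618 + 0.108 + 3.787 + 3.128 + 0.58) / 7
R_bar = 16.737 / 7 = 2.391
sigma_hat = R_bar / d2 = 2.391 / 3.078 = 0.7768

0.7768


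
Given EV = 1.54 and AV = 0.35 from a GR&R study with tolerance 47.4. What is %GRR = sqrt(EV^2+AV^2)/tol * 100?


GRR = sqrt(EV^2 + AV^2) = sqrt(1.54^2 + 0.35^2) = 1.579272
%GRR = GRR / tol * 100 = 1.579272 / 47.4 * 100
%GRR = 3.3318

3.3318


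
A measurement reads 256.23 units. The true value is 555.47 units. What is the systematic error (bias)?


Systematic error = measured - true
= 256.23 - 555.47
= -299.2400

-299.2400


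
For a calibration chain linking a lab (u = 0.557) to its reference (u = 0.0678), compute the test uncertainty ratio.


TUR = u_lab / u_ref
= 0.557 / 0.0678
= 8.2153

8.2153


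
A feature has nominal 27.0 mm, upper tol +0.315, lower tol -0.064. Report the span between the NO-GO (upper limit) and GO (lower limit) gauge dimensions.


GO = nominal - lower_tol (smallest hole = maximum material condition)
GO = 27.0 - 0.064 = 26.936
NO-GO = nominal + upper_tol (largest hole = least material condition)
NO-GO = 27.0 + 0.315 = 27.315
spread = NO-GO - GO = 27.315 - 26.936 = 0.3790

0.3790


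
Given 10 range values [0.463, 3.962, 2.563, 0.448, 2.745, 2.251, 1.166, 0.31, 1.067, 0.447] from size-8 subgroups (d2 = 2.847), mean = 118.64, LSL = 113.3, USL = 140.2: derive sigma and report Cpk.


R_bar = (0.463 + 3.962 + 2.563 + 0.448 + 2.745 + 2.251 + 1.166 + 0.31 + 1.067 + 0.447) / 10 = 1.5422
sigma = R_bar / d2 = 1.5422 / 2.847 = 0.54169301
Cp = (USL - LSL)/(6*sigma) = (140.2 - 113.3)/(6*0.54169301) = 8.2765
Cpu = (140.2 - 118.64)/(3*0.54169301) = 13.2670
Cpl = (118.64 - 113.3)/(3*0.54169301) = 3.2860
Cpk = min(Cpu, Cpl) = 3.2860

3.2860


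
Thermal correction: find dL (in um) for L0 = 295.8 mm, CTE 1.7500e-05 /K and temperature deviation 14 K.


dL = L * alpha * dT
= 295.8 * 1.7500e-05 * 14
= 0.0724710 mm
dL_um = 0.0724710 * 1000 = 72.4710 um

72.4710


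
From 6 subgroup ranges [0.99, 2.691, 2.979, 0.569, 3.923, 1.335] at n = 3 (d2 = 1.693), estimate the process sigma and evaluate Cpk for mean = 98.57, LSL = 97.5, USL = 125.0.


R_bar = (0.99 + 2.691 + 2.979 + 0.569 + 3.923 + 1.335) / 6 = 2.0811667
sigma = R_bar / d2 = 2.0811667 / 1.693 = 1.2292774
Cp = (USL - LSL)/(6*sigma) = (125.0 - 97.5)/(6*1.2292774) = 3.7285
Cpu = (125.0 - 98.57)/(3*1.2292774) = 7.1668
Cpl = (98.57 - 97.5)/(3*1.2292774) = 0.2901
Cpk = min(Cpu, Cpl) = 0.2901

0.2901


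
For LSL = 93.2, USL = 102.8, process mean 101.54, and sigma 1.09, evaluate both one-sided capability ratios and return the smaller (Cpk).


Cpu = (USL - mean) / (3*sigma) = (102.8 - 101.54) / (3*1.09) = 0.3853
Cpl = (mean - LSL) / (3*sigma) = (101.54 - 93.2) / (3*1.09) = 2.5505
Cpk = min(Cpu, Cpl) = 0.3853

0.3853


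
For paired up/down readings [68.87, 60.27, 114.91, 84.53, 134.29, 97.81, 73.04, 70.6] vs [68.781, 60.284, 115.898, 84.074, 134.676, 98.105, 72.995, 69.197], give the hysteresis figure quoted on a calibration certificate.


|68.87 - 68.781| = 0.0890
|60.27 - 60.284| = 0.0140
|114.91 - 115.898| = 0.9880
|84.53 - 84.074| = 0.4560
|134.29 - 134.676| = 0.3860
|97.81 - 98.105| = 0.2950
|73.04 - 72.995| = 0.0450
|70.6 - 69.197| = 1.4030
hysteresis = max(diffs) = 1.4030

1.4030


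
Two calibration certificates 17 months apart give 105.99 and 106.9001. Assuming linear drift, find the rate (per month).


rate = (v2 - v1) / months
= (106.9001 - 105.99) / 17
= 0.9101 / 17
= 0.0535

0.0535


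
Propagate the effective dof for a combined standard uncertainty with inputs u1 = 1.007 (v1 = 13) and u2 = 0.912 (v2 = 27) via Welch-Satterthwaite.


uc = sqrt(u1^2 + u2^2) = sqrt(1.007^2 + 0.912^2) = 1.3585996
v_eff = uc^4 / (u1^4/v1 + u2^4/v2)
= 1.3585996^4 / (1.007^4/13 + 0.912^4/27)
= 3.4069513 / 0.1047218
v_eff = 32.5334

32.5334


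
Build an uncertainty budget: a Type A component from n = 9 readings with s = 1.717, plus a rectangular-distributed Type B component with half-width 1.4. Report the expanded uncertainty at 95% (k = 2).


u_A = s / sqrt(n) = 1.717 / sqrt(9) = 0.57233333
u_B = half_width / sqrt(3) = 1.4 / sqrt(3) = 0.80829038
uc = sqrt(u_A^2 + u_B^2) = sqrt(0.57233333^2 + 0.80829038^2) = 0.99040334
U = k * uc = 2 * 0.99040334
U = 1.9808

1.9808


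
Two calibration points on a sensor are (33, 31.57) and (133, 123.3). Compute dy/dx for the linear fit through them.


slope = (y2 - y1) / (x2 - x1)
= (123.3 - 31.57) / (133 - 33)
= 91.7300 / 100
= 0.9173

0.9173


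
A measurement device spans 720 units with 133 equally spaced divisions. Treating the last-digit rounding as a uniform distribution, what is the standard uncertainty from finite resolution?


resolution = range / divisions
resolution = 720 / 133 = 5.4135338
u_res = resolution / (2*sqrt(3))
u_res = 5.4135338 / 3.4641016
u_res = 1.5628

1.5628


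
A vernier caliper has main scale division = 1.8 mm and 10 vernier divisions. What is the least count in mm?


LC = MSD / n_div
= 1.8 / 10
= 0.1800

0.1800


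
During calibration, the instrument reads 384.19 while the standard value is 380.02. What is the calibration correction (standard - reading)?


Correction = standard - reading
= 380.02 - 384.19
= -4.1700

-4.1700


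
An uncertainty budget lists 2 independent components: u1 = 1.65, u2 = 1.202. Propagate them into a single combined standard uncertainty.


uc = sqrt(1.65^2 + 1.202^2)
uc = sqrt(4.167304)
uc = 2.0414

2.0414


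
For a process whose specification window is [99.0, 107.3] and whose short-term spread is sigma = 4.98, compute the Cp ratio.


Cp = (USL - LSL) / (6 * sigma)
= (107.3 - 99.0) / (6 * 4.98)
= 8.3000 / 29.8800
= 0.2778

0.2778


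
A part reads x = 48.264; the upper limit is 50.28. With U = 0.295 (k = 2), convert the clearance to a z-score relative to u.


u = U / k = 0.295 / 2 = 0.1475
margin = |USL - x| = |50.28 - 48.264| = 2.016
z = margin / u = 2.016 / 0.1475
z = 13.6678

13.6678


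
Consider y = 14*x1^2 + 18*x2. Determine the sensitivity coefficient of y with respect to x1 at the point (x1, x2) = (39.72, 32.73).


y = 14*x1^2 + 18*x2
dy/dx1 = 2*14*x1
Evaluate at x1 = 39.72: c1 = 28 * 39.72
c1 = 1112.1600

1112.1600
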